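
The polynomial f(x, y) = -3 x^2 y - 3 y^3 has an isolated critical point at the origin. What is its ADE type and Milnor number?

Type D_4, Milnor number mu = 4.

The Hessian of f at 0 is [[0, 0], [0, 0]] with rank 0, so corank 2. A Groebner basis of the Jacobian ideal J(f) in C{x,y} is {y^3, x^2 + 3*y^2, x*y}; counting standard monomials gives mu = 4. Corank 2; j^3 = -3*y*(x^2 + y^2) splits into three distinct lines over C (the quadratic factor has nonzero discriminant), so D_4.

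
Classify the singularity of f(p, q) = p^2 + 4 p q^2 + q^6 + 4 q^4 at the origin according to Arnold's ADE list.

A_{5}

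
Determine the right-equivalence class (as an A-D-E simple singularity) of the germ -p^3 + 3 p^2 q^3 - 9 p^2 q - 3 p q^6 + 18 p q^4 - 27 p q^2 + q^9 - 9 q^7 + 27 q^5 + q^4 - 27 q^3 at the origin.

E6

The Hessian of f at 0 has rank 0. Corank 2; j^3 = -(p + 3*q)^3 is a perfect cube, so E-series; the 4-jet and mu = 6 give E_6.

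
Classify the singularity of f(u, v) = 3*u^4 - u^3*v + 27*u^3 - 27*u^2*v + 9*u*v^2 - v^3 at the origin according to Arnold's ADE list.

E_7

The Hessian of f at 0 has rank 0. Corank 2; j^3 = (3*u - v)^3 is a perfect cube, so E-series; the 4-jet and mu = 7 give E_7.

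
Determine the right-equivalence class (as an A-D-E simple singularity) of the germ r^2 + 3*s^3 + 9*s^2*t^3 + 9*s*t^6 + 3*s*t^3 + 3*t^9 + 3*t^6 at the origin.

The Hessian of f at 0 is [[0, 0, 0], [0, 0, 0], [0, 0, 2]] with rank 1, so corank 2. A Groebner basis of the Jacobian ideal J(f) in C{s,t,r} is {s^3, s*t^2, 3*s^2 + t^3, r}; counting standard monomials gives mu = 7. Corank 2; j^3 = 3*s^3 is a perfect cube, so E-series; the 4-jet and mu = 7 give E_7.

E_7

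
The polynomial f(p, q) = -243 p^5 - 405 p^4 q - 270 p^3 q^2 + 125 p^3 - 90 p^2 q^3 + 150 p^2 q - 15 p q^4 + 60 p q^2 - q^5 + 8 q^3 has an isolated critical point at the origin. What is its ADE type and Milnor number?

Type E8, Milnor number mu = 8.

The Hessian of f at 0 is [[0, 0], [0, 0]] with rank 0, so corank 2. A Groebner basis of the Jacobian ideal J(f) in C{p,q} is {q^5, p*q^3 + 23*q^4/60, p^2 + 4*p*q/5 + 4*q^2/25}; counting standard monomials gives mu = 8. Corank 2; j^3 = (5*p + 2*q)^3 is a perfect cube, so E-series; the 5-jet and mu = 8 give E_8.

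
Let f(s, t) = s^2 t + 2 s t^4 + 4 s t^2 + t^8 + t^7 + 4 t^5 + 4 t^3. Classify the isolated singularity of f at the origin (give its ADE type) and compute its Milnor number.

Type D9, Milnor number mu = 9.

The Hessian of f at 0 has rank 0. Corank 2; j^3 = t*(s + 2*t)^2 has shape L^2 M (L != M), so D-series; mu = 9 gives D_9.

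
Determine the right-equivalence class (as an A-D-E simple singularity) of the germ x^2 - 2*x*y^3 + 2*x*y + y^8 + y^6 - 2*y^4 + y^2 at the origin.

The Hessian of f at 0 has rank 1. Corank 1: A-series; mu = 7 gives A_7.

A_{7}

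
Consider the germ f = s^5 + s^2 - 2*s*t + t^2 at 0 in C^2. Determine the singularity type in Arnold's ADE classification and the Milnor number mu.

The Hessian of f at 0 has rank 1. Corank 1: A-series; mu = 4 gives A_4.

Type A_4, Milnor number mu = 4.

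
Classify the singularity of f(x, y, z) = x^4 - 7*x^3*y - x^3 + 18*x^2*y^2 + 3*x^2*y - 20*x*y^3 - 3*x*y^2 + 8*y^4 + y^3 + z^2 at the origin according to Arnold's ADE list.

E_7

The Hessian of f at 0 is [[0, 0, 0], [0, 0, 0], [0, 0, 2]] with rank 1, so corank 2. A Groebner basis of the Jacobian ideal J(f) in C{x,y,z} is {3*x^2 - 6*x*y + y^4 + y^3 + 3*y^2, x^3 - 9*x^2 + 18*x*y - 4*y^3 - 9*y^2, x^2*y - 5*x^2 + 10*x*y - 8*y^3/3 - 5*y^2, -2*x^2 + x*y^2 + 4*x*y - 5*y^3/3 - 2*y^2, z}; counting standard monomials gives mu = 7. Corank 2; j^3 = -(x - y)^3 is a perfect cube, so E-series; the 4-jet and mu = 7 give E_7.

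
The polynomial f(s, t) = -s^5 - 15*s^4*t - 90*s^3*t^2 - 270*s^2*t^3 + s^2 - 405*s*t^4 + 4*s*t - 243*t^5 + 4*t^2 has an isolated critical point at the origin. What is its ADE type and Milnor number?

The Hessian of f at 0 is [[2, 4], [4, 8]] with rank 1, so corank 1. A Groebner basis of the Jacobian ideal J(f) in C{s,t} is {t^4, s + 2*t}; counting standard monomials gives mu = 4. Corank 1: A-series; mu = 4 gives A_4.

Type A_{4}, Milnor number mu = 4.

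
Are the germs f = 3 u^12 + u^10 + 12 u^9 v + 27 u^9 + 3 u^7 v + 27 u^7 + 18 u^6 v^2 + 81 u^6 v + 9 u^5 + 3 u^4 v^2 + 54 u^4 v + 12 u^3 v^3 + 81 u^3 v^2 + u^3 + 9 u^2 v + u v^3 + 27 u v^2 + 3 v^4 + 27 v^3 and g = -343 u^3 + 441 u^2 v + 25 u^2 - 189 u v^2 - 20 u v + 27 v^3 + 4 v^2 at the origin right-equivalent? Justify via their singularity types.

No.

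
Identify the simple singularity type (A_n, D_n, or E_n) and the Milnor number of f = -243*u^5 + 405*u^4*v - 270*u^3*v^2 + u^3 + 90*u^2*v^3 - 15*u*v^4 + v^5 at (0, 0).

Type E8, Milnor number mu = 8.

The Hessian of f at 0 has rank 0. Corank 2; j^3 = u^3 is a perfect cube, so E-series; the 5-jet and mu = 8 give E_8.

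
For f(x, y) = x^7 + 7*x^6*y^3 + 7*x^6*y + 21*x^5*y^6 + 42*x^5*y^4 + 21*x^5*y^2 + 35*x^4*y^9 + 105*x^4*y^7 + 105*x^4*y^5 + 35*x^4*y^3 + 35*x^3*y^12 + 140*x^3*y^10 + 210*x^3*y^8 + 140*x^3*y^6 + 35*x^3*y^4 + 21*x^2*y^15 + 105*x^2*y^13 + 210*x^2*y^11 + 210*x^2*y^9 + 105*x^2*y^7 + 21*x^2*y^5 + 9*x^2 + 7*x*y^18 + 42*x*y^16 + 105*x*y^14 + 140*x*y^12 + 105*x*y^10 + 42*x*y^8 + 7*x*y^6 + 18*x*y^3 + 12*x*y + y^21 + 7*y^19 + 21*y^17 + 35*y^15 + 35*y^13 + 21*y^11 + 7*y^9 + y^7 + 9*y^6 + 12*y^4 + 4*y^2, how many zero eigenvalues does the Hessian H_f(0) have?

1

The Hessian at 0 is [[18, 12], [12, 8]] of rank 1; hence corank 1.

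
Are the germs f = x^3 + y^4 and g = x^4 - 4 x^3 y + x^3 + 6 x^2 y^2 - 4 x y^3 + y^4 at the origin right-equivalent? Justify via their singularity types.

Yes.

The Hessian of f at 0 has rank 0. Corank 2; j^3 = x^3 is a perfect cube, so E-series; the 4-jet and mu = 6 give E_6. The Hessian of g at 0 has rank 0. Corank 2; j^3 = x^3 is a perfect cube, so E-series; the 4-jet and mu = 6 give E_6. Both have type E_6, hence right-equivalent.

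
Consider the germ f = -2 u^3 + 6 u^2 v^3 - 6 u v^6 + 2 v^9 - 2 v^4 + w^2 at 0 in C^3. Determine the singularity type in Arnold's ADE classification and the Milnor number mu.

The Hessian of f at 0 has rank 1. Corank 2; j^3 = -2*u^3 is a perfect cube, so E-series; the 4-jet and mu = 6 give E_6.

Type E_6, Milnor number mu = 6.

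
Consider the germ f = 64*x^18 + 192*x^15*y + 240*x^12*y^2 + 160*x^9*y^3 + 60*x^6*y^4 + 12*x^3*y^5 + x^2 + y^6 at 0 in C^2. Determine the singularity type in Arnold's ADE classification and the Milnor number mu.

Type A5, Milnor number mu = 5.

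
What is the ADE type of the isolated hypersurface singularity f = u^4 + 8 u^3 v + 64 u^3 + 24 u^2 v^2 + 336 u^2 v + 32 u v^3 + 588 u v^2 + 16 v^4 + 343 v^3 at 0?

The Hessian of f at 0 has rank 0. Corank 2; j^3 = (4*u + 7*v)^3 is a perfect cube, so E-series; the 4-jet and mu = 6 give E_6.

E_6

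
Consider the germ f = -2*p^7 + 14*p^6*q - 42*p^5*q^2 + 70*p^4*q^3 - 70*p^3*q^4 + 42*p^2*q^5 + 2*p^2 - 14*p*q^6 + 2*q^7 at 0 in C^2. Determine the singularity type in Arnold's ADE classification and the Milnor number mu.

Type A_{6}, Milnor number mu = 6.

The Hessian of f at 0 has rank 1. Corank 1: A-series; mu = 6 gives A_6.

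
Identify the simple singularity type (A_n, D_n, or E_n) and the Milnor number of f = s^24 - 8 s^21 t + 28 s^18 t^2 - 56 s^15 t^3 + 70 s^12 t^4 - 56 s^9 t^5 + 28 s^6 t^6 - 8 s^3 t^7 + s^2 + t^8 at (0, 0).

Type A_7, Milnor number mu = 7.

The Hessian of f at 0 has rank 1. Corank 1: A-series; mu = 7 gives A_7.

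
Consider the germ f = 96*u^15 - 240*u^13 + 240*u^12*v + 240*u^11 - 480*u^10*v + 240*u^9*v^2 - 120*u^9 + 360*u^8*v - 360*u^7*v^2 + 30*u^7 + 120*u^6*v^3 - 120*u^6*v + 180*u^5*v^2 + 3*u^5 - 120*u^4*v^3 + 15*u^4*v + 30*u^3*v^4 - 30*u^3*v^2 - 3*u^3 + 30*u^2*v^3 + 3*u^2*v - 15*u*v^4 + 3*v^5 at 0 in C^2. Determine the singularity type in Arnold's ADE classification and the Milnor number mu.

Type D_6, Milnor number mu = 6.

The Hessian of f at 0 has rank 0. Corank 2; j^3 = -3*u^2*(u - v) has shape L^2 M (L != M), so D-series; mu = 6 gives D_6.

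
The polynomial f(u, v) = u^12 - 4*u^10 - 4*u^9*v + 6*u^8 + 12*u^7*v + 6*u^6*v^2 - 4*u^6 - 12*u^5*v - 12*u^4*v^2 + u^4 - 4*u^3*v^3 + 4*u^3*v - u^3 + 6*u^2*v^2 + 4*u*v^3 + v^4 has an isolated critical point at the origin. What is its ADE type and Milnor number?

The Hessian of f at 0 has rank 0. Corank 2; j^3 = -u^3 is a perfect cube, so E-series; the 4-jet and mu = 6 give E_6.

Type E_{6}, Milnor number mu = 6.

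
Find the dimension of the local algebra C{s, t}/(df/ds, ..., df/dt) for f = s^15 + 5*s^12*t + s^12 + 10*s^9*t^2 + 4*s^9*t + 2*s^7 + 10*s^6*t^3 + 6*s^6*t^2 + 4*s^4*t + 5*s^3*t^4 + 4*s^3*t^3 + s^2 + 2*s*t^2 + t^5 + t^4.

The Hessian of f at 0 has rank 1. Corank 1: A-series; mu = 4 gives A_4.

4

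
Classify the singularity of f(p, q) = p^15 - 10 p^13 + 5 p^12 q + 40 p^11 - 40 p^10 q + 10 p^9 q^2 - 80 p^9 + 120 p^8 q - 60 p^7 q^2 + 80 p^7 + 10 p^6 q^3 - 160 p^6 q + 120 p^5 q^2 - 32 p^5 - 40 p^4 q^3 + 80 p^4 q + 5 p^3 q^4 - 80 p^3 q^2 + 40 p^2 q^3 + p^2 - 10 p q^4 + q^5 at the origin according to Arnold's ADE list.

A4

The Hessian of f at 0 has rank 1. Corank 1: A-series; mu = 4 gives A_4.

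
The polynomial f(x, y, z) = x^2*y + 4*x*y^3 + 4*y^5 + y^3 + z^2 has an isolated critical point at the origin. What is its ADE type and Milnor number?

Type D_4, Milnor number mu = 4.

The Hessian of f at 0 has rank 1. Corank 2; j^3 = y*(x^2 + y^2) splits into three distinct lines over C (the quadratic factor has nonzero discriminant), so D_4.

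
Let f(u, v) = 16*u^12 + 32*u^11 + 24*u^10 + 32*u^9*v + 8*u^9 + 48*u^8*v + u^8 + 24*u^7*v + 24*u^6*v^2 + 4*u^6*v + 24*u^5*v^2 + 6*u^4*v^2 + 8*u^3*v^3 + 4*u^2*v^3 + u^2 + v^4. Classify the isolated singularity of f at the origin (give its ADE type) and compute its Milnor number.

Type A_3, Milnor number mu = 3.

The Hessian of f at 0 is [[2, 0], [0, 0]] with rank 1, so corank 1. A Groebner basis of the Jacobian ideal J(f) in C{u,v} is {v^3, u}; counting standard monomials gives mu = 3. Corank 1: A-series; mu = 3 gives A_3.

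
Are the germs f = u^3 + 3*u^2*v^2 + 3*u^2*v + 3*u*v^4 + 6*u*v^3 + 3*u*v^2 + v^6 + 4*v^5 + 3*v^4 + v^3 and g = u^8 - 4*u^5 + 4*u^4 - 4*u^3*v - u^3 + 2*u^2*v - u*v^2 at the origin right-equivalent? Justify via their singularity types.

No.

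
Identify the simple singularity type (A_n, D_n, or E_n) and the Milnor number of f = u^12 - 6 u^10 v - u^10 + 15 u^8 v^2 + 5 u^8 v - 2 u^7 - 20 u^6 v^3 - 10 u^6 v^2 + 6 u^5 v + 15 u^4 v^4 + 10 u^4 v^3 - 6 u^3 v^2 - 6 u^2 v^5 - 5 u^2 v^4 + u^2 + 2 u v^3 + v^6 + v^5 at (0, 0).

Type A_{4}, Milnor number mu = 4.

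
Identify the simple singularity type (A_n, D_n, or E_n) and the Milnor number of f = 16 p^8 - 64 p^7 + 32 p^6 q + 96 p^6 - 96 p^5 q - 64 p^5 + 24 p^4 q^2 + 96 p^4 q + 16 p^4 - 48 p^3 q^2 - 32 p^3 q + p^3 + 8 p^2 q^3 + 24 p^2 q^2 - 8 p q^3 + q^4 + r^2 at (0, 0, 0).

The Hessian of f at 0 is [[0, 0, 0], [0, 0, 0], [0, 0, 2]] with rank 1, so corank 2. A Groebner basis of the Jacobian ideal J(f) in C{p,q,r} is {q^4, p*q^2 - q^3/6, p^2, r}; counting standard monomials gives mu = 6. Corank 2; j^3 = p^3 is a perfect cube, so E-series; the 4-jet and mu = 6 give E_6.

Type E_6, Milnor number mu = 6.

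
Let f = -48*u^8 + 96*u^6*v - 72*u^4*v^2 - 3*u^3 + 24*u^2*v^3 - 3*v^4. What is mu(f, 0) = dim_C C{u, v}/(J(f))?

The Hessian of f at 0 has rank 0. Corank 2; j^3 = -3*u^3 is a perfect cube, so E-series; the 4-jet and mu = 6 give E_6.

6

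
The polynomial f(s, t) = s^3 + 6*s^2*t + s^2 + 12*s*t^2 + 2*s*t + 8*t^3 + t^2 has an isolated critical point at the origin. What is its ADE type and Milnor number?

Type A_2, Milnor number mu = 2.

The Hessian of f at 0 has rank 1. Corank 1: A-series; mu = 2 gives A_2.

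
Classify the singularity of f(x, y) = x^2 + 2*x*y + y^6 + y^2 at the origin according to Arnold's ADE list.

A_{5}

The Hessian of f at 0 has rank 1. Corank 1: A-series; mu = 5 gives A_5.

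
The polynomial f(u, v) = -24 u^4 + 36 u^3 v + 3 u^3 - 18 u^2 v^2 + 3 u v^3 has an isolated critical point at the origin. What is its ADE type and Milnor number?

Type E_7, Milnor number mu = 7.

The Hessian of f at 0 is [[0, 0], [0, 0]] with rank 0, so corank 2. A Groebner basis of the Jacobian ideal J(f) in C{u,v} is {3*u^2/4 + v^4 + v^3/4, u^3, u^2*v - u^2/4 - v^3/12, -u^2 + u*v^2 - v^3/3}; counting standard monomials gives mu = 7. Corank 2; j^3 = 3*u^3 is a perfect cube, so E-series; the 4-jet and mu = 7 give E_7.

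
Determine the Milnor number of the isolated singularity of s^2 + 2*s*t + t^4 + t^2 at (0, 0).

3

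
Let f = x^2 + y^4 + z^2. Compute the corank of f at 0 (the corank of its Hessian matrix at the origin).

1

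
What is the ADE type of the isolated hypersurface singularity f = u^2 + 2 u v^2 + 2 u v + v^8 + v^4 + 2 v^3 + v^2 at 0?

A_7

The Hessian of f at 0 has rank 1. Corank 1: A-series; mu = 7 gives A_7.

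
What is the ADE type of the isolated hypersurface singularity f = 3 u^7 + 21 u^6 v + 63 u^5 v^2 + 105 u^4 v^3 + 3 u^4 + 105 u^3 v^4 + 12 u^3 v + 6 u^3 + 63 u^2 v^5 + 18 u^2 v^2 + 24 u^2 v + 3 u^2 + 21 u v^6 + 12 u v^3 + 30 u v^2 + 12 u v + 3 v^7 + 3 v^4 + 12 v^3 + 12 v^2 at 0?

The Hessian of f at 0 is [[6, 12], [12, 24]] with rank 1, so corank 1. A Groebner basis of the Jacobian ideal J(f) in C{u,v} is {14*u*v/3 - 5*u/3 + v^4 + 4*v^3/3 + 23*v^2/3 - 10*v/3, u*v^2 - 4*u*v/3 + u/3 + 4*v^3/3 - 7*v^2/3 + 2*v/3, u^2 + 2*u*v + u + v^2 + 2*v}; counting standard monomials gives mu = 6. Corank 1: A-series; mu = 6 gives A_6.

A_{6}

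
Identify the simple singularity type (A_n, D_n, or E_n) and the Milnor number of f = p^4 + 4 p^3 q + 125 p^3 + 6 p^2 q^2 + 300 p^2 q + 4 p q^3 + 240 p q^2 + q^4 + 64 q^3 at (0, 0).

Type E_6, Milnor number mu = 6.

The Hessian of f at 0 has rank 0. Corank 2; j^3 = (5*p + 4*q)^3 is a perfect cube, so E-series; the 4-jet and mu = 6 give E_6.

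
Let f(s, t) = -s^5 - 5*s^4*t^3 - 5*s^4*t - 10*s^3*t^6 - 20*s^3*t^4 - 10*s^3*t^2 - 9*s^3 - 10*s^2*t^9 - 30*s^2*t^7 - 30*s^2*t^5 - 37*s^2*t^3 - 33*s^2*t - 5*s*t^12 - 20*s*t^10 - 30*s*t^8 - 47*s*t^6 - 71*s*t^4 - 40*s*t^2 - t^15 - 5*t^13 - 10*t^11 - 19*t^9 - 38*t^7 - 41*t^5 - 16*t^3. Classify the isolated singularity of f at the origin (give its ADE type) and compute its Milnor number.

Type D6, Milnor number mu = 6.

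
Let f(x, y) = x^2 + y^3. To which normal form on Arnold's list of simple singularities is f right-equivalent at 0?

The Hessian of f at 0 is [[2, 0], [0, 0]] with rank 1, so corank 1. A Groebner basis of the Jacobian ideal J(f) in C{x,y} is {y^2, x}; counting standard monomials gives mu = 2. Corank 1: A-series; mu = 2 gives A_2.

A2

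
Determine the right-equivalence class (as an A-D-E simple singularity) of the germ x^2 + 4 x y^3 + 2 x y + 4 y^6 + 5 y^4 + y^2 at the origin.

A_3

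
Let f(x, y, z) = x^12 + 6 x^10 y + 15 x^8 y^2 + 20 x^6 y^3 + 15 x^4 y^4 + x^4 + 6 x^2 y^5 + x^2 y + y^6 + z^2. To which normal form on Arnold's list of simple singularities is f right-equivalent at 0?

D_{7}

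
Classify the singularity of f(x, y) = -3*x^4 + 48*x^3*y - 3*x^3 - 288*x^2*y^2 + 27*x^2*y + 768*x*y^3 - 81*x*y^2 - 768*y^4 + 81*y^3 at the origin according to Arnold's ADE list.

The Hessian of f at 0 has rank 0. Corank 2; j^3 = -3*(x - 3*y)^3 is a perfect cube, so E-series; the 4-jet and mu = 6 give E_6.

E_{6}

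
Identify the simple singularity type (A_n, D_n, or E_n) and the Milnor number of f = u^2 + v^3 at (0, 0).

Type A2, Milnor number mu = 2.

The Hessian of f at 0 has rank 1. Corank 1: A-series; mu = 2 gives A_2.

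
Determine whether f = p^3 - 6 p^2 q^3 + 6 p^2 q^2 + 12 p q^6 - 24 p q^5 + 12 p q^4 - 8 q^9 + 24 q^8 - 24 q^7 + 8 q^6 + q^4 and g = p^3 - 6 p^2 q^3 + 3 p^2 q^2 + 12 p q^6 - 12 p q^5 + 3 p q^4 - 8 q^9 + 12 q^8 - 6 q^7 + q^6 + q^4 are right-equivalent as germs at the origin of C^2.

The Hessian of f at 0 is [[0, 0], [0, 0]] with rank 0, so corank 2. A Groebner basis of the Jacobian ideal J(f) in C{p,q} is {p^3, p^2*q, p^2/4 + p*q^2, q^3}; counting standard monomials gives mu = 6. Corank 2; j^3 = p^3 is a perfect cube, so E-series; the 4-jet and mu = 6 give E_6. The Hessian of g at 0 is [[0, 0], [0, 0]] with rank 0, so corank 2. A Groebner basis of the Jacobian ideal J(g) in C{p,q} is {p^3, p^2*q, p^2/2 + p*q^2, q^3}; counting standard monomials gives mu = 6. Corank 2; j^3 = p^3 is a perfect cube, so E-series; the 4-jet and mu = 6 give E_6. Both have type E_6, hence right-equivalent.

Yes.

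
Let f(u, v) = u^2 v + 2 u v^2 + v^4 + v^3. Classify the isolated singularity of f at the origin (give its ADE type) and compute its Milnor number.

Type D5, Milnor number mu = 5.

The Hessian of f at 0 is [[0, 0], [0, 0]] with rank 0, so corank 2. A Groebner basis of the Jacobian ideal J(f) in C{u,v} is {u^3 - u^2/4 + v^2/4, u^2/4 + v^3 - v^2/4, u*v + v^2}; counting standard monomials gives mu = 5. Corank 2; j^3 = v*(u + v)^2 has shape L^2 M (L != M), so D-series; mu = 5 gives D_5.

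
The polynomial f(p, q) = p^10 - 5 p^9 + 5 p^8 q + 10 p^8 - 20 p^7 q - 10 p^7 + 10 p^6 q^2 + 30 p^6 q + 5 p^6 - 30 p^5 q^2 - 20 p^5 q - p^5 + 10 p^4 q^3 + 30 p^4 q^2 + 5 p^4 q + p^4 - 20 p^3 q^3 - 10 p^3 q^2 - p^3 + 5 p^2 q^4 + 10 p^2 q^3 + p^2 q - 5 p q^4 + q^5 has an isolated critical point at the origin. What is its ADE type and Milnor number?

Type D6, Milnor number mu = 6.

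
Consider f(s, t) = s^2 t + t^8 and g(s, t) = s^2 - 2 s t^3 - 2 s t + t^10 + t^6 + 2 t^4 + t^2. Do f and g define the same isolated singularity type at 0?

No.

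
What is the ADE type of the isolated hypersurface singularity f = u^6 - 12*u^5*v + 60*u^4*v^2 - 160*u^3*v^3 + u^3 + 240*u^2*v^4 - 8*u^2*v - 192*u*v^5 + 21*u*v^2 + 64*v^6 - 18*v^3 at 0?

The Hessian of f at 0 is [[0, 0], [0, 0]] with rank 0, so corank 2. A Groebner basis of the Jacobian ideal J(f) in C{u,v} is {-u*v/6 + v^5 + v^2/2, u*v^2 - 3*v^3, u^2 - 5*u*v + 6*v^2}; counting standard monomials gives mu = 7. Corank 2; j^3 = (u - 3*v)^2*(u - 2*v) has shape L^2 M (L != M), so D-series; mu = 7 gives D_7.

D_{7}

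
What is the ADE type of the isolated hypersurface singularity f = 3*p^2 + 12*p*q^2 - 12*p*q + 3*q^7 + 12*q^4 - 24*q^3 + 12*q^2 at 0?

The Hessian of f at 0 has rank 1. Corank 1: A-series; mu = 6 gives A_6.

A_{6}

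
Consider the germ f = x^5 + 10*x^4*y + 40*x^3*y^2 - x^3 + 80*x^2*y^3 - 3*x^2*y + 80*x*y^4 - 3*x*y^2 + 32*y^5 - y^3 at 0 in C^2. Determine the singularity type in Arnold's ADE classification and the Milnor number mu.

Type E_8, Milnor number mu = 8.

The Hessian of f at 0 is [[0, 0], [0, 0]] with rank 0, so corank 2. A Groebner basis of the Jacobian ideal J(f) in C{x,y} is {y^5, x*y^3 + 5*y^4/4, x^2 + 2*x*y + y^2}; counting standard monomials gives mu = 8. Corank 2; j^3 = -(x + y)^3 is a perfect cube, so E-series; the 5-jet and mu = 8 give E_8.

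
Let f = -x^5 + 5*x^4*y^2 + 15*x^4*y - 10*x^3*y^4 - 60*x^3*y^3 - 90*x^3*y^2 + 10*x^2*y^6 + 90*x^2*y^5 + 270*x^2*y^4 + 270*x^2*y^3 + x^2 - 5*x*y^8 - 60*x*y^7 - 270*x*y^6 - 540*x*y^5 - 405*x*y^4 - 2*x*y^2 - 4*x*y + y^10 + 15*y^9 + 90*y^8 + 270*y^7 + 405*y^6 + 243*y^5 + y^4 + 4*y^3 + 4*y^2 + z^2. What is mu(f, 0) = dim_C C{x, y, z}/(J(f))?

The Hessian of f at 0 has rank 2. Corank 1: A-series; mu = 4 gives A_4.

4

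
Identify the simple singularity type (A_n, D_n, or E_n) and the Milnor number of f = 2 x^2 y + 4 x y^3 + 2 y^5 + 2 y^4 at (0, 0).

The Hessian of f at 0 has rank 0. Corank 2; j^3 = 2*x^2*y has shape L^2 M (L != M), so D-series; mu = 5 gives D_5.

Type D5, Milnor number mu = 5.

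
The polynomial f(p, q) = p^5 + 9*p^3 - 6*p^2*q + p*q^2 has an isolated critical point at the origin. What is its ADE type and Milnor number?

Type D6, Milnor number mu = 6.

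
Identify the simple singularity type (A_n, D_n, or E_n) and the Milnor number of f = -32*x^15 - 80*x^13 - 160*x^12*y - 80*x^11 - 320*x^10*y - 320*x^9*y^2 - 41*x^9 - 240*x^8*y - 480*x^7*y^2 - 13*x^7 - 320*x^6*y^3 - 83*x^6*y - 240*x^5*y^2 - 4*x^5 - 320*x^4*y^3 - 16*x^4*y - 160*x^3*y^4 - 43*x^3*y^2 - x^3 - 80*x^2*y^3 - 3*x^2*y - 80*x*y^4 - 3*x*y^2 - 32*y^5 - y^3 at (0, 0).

The Hessian of f at 0 is [[0, 0], [0, 0]] with rank 0, so corank 2. A Groebner basis of the Jacobian ideal J(f) in C{x,y} is {-5*x^2/2 + x*y^3 - 5*x*y - 5*y^2/2, 2*x^2 + 4*x*y + y^4 + 2*y^2, x^3 - 3*x*y^2 - 2*y^3, x^2*y + 2*x*y^2 + y^3}; counting standard monomials gives mu = 8. Corank 2; j^3 = -(x + y)^3 is a perfect cube, so E-series; the 5-jet and mu = 8 give E_8.

Type E_8, Milnor number mu = 8.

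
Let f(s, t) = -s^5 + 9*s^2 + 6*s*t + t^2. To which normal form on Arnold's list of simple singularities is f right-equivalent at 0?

A_{4}

The Hessian of f at 0 has rank 1. Corank 1: A-series; mu = 4 gives A_4.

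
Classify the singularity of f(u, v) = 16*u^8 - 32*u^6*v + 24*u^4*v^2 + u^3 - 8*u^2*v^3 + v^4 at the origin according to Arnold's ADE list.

E6

The Hessian of f at 0 has rank 0. Corank 2; j^3 = u^3 is a perfect cube, so E-series; the 4-jet and mu = 6 give E_6.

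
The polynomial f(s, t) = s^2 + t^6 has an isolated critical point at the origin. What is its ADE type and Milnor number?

The Hessian of f at 0 has rank 1. Corank 1: A-series; mu = 5 gives A_5.

Type A_5, Milnor number mu = 5.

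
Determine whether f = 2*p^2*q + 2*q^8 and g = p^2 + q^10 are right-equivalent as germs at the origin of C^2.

No.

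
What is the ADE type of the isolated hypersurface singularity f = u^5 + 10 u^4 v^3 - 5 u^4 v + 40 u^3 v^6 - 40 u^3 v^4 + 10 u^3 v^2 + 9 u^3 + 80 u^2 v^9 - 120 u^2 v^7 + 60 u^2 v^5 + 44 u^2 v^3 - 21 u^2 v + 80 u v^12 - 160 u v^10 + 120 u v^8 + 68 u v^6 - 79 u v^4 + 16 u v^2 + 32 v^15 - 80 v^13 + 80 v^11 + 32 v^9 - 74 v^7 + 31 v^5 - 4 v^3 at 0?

The Hessian of f at 0 is [[0, 0], [0, 0]] with rank 0, so corank 2. A Groebner basis of the Jacobian ideal J(f) in C{u,v} is {243*u*v/491 + v^4 - 162*v^2/491, u*v^2 - 2*v^3/3, u^2 - 1969*u*v/1473 + 658*v^2/1473}; counting standard monomials gives mu = 6. Corank 2; j^3 = (u - v)*(3*u - 2*v)^2 has shape L^2 M (L != M), so D-series; mu = 6 gives D_6.

D6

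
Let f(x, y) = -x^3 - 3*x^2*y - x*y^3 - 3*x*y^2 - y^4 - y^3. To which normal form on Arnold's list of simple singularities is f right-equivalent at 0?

E_{7}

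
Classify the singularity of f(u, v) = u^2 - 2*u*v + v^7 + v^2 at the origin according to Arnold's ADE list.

The Hessian of f at 0 has rank 1. Corank 1: A-series; mu = 6 gives A_6.

A6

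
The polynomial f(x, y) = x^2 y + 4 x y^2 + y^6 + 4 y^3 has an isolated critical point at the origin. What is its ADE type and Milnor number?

Type D_{7}, Milnor number mu = 7.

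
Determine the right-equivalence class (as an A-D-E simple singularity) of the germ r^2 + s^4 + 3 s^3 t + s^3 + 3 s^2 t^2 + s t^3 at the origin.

E_{7}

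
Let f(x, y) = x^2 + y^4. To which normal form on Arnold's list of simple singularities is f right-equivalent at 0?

A_3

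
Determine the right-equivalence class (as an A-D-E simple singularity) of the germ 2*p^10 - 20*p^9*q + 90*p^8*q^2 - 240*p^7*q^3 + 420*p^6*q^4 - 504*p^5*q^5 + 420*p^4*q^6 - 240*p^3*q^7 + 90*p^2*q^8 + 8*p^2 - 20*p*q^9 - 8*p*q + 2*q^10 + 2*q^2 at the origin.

A9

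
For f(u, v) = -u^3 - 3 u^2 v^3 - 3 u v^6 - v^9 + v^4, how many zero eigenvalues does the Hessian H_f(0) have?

2

Hessian at 0 has rank 0.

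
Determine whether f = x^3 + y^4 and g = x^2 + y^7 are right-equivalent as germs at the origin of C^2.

The Hessian of f at 0 is [[0, 0], [0, 0]] with rank 0, so corank 2. A Groebner basis of the Jacobian ideal J(f) in C{x,y} is {y^3, x^2}; counting standard monomials gives mu = 6. Corank 2; j^3 = x^3 is a perfect cube, so E-series; the 4-jet and mu = 6 give E_6. The Hessian of g at 0 is [[2, 0], [0, 0]] with rank 1, so corank 1. A Groebner basis of the Jacobian ideal J(g) in C{x,y} is {y^6, x}; counting standard monomials gives mu = 6. Corank 1: A-series; mu = 6 gives A_6. f is E_6 but g is A_6, hence not right-equivalent.

No.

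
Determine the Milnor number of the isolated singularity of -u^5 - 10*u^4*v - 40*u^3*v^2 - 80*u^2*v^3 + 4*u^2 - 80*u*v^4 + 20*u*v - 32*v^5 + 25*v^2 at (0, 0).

4

The Hessian of f at 0 is [[8, 20], [20, 50]] with rank 1, so corank 1. A Groebner basis of the Jacobian ideal J(f) in C{u,v} is {v^4, u + 5*v/2}; counting standard monomials gives mu = 4. Corank 1: A-series; mu = 4 gives A_4.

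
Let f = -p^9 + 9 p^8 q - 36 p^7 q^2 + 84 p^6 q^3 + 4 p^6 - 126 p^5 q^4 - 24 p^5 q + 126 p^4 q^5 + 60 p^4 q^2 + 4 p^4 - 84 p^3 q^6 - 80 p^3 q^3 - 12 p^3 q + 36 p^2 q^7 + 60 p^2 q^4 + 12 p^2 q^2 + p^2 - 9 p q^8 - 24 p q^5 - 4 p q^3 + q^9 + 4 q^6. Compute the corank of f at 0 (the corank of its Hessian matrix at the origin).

1

Hessian at 0 has rank 1.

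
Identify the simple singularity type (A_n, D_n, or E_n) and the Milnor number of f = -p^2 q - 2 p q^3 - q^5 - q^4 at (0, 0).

Type D_5, Milnor number mu = 5.

The Hessian of f at 0 is [[0, 0], [0, 0]] with rank 0, so corank 2. A Groebner basis of the Jacobian ideal J(f) in C{p,q} is {p*q^2, p*q + q^3, p^2 - 4*p*q}; counting standard monomials gives mu = 5. Corank 2; j^3 = -p^2*q has shape L^2 M (L != M), so D-series; mu = 5 gives D_5.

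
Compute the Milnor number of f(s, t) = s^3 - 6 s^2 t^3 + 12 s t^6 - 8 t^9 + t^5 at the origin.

The Hessian of f at 0 has rank 0. Corank 2; j^3 = s^3 is a perfect cube, so E-series; the 5-jet and mu = 8 give E_8.

8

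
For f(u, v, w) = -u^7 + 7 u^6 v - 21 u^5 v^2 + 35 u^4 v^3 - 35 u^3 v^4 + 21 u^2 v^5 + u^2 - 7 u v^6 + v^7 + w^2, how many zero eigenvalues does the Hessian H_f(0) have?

Hessian at 0 has rank 2.

1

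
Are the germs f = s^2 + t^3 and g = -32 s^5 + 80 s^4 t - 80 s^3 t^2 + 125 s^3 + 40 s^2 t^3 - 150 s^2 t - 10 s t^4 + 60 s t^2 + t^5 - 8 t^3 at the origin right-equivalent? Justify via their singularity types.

No.

The Hessian of f at 0 is [[2, 0], [0, 0]] with rank 1, so corank 1. A Groebner basis of the Jacobian ideal J(f) in C{s,t} is {t^2, s}; counting standard monomials gives mu = 2. Corank 1: A-series; mu = 2 gives A_2. The Hessian of g at 0 is [[0, 0], [0, 0]] with rank 0, so corank 2. A Groebner basis of the Jacobian ideal J(g) in C{s,t} is {t^5, s*t^3 - 17*t^4/40, s^2 - 4*s*t/5 + 4*t^2/25}; counting standard monomials gives mu = 8. Corank 2; j^3 = (5*s - 2*t)^3 is a perfect cube, so E-series; the 5-jet and mu = 8 give E_8. f is A_2 but g is E_8, hence not right-equivalent.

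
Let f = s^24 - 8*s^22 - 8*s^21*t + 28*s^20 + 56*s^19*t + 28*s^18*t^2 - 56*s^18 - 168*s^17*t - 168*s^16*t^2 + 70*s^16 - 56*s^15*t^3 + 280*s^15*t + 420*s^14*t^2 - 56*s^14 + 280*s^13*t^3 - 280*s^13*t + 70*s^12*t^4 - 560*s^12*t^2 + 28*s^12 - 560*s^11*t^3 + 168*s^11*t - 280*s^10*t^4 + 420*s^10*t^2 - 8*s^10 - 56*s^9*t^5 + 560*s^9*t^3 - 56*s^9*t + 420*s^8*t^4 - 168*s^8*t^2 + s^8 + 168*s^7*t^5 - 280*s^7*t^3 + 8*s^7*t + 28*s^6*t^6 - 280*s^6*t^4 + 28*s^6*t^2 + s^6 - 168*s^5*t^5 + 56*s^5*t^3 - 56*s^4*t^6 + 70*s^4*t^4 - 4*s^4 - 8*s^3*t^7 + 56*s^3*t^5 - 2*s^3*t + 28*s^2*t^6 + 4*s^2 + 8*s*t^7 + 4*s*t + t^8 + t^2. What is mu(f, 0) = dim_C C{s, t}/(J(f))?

7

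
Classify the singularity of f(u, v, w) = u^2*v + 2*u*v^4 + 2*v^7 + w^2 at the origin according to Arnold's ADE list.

The Hessian of f at 0 has rank 1. Corank 2; j^3 = u^2*v has shape L^2 M (L != M), so D-series; mu = 8 gives D_8.

D_{8}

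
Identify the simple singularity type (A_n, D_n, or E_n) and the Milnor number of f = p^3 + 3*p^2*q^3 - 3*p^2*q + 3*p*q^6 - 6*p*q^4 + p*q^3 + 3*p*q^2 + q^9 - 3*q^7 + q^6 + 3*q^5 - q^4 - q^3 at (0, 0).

Type E_{7}, Milnor number mu = 7.

The Hessian of f at 0 is [[0, 0], [0, 0]] with rank 0, so corank 2. A Groebner basis of the Jacobian ideal J(f) in C{p,q} is {p^3 - 3*p^2*q - 6*p^2 + 12*p*q - 6*q^2, 3*p^2 + p*q^2 - 6*p*q + 3*q^2, 3*p^2 - 6*p*q + q^3 + 3*q^2}; counting standard monomials gives mu = 7. Corank 2; j^3 = (p - q)^3 is a perfect cube, so E-series; the 4-jet and mu = 7 give E_7.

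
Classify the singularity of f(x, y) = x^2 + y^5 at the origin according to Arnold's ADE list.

A4

The Hessian of f at 0 is [[2, 0], [0, 0]] with rank 1, so corank 1. A Groebner basis of the Jacobian ideal J(f) in C{x,y} is {y^4, x}; counting standard monomials gives mu = 4. Corank 1: A-series; mu = 4 gives A_4.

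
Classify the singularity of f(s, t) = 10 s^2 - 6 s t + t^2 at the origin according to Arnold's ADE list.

A_1

The Hessian of f at 0 is [[20, -6], [-6, 2]] with rank 2, so corank 0. A Groebner basis of the Jacobian ideal J(f) in C{s,t} is {s, t}; counting standard monomials gives mu = 1. Corank 0: nondegenerate Morse point, so A_1.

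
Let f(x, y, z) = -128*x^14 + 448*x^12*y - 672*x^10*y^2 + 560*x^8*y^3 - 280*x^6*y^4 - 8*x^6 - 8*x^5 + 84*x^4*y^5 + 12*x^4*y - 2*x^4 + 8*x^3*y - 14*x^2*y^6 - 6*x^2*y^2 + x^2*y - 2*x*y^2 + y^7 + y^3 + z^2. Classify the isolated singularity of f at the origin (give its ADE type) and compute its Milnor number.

Type D_{8}, Milnor number mu = 8.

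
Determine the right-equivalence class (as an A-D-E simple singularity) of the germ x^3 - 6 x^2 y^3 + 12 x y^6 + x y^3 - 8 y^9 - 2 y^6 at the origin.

The Hessian of f at 0 has rank 0. Corank 2; j^3 = x^3 is a perfect cube, so E-series; the 4-jet and mu = 7 give E_7.

E7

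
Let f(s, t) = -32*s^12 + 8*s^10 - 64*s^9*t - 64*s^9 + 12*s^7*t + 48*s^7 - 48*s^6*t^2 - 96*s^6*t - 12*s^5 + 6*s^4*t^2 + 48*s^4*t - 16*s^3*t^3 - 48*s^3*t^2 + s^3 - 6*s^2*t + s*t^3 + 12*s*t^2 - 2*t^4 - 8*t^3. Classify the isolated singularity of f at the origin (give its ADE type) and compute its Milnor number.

The Hessian of f at 0 is [[0, 0], [0, 0]] with rank 0, so corank 2. A Groebner basis of the Jacobian ideal J(f) in C{s,t} is {s^3 - 6*s^2*t - 48*s^2 + 192*s*t - 192*t^2, 6*s^2 + s*t^2 - 24*s*t + 24*t^2, 3*s^2 - 12*s*t + t^3 + 12*t^2}; counting standard monomials gives mu = 7. Corank 2; j^3 = (s - 2*t)^3 is a perfect cube, so E-series; the 4-jet and mu = 7 give E_7.

Type E7, Milnor number mu = 7.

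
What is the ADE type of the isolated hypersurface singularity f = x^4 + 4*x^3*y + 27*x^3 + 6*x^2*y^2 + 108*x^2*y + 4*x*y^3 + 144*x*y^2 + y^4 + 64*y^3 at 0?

The Hessian of f at 0 is [[0, 0], [0, 0]] with rank 0, so corank 2. A Groebner basis of the Jacobian ideal J(f) in C{x,y} is {y^4, x*y^2 + 11*y^3/9, x^2 + 8*x*y/3 + 16*y^2/9}; counting standard monomials gives mu = 6. Corank 2; j^3 = (3*x + 4*y)^3 is a perfect cube, so E-series; the 4-jet and mu = 6 give E_6.

E6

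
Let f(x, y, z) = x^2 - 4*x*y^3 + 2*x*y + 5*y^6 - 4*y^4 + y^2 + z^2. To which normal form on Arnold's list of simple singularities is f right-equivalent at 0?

The Hessian of f at 0 is [[2, 2, 0], [2, 2, 0], [0, 0, 2]] with rank 2, so corank 1. A Groebner basis of the Jacobian ideal J(f) in C{x,y,z} is {x*y^2 + x/2 + y/2, -x/2 + y^3 - y/2, x^2 + 2*x*y + y^2, z}; counting standard monomials gives mu = 5. Corank 1: A-series; mu = 5 gives A_5.

A5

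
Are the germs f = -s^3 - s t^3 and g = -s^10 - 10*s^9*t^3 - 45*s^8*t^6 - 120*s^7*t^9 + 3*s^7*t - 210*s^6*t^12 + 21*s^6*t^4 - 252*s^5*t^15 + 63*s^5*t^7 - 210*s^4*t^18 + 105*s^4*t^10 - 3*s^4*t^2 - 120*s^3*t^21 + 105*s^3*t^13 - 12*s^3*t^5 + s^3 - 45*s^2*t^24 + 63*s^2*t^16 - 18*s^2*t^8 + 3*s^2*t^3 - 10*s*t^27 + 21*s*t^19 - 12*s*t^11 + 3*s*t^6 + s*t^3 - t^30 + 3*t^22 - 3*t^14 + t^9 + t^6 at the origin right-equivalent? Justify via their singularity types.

Yes.

The Hessian of f at 0 is [[0, 0], [0, 0]] with rank 0, so corank 2. A Groebner basis of the Jacobian ideal J(f) in C{s,t} is {s^3, s*t^2, 3*s^2 + t^3}; counting standard monomials gives mu = 7. Corank 2; j^3 = -s^3 is a perfect cube, so E-series; the 4-jet and mu = 7 give E_7. The Hessian of g at 0 is [[0, 0], [0, 0]] with rank 0, so corank 2. A Groebner basis of the Jacobian ideal J(g) in C{s,t} is {s^3, s*t^2, 3*s^2 + t^3}; counting standard monomials gives mu = 7. Corank 2; j^3 = s^3 is a perfect cube, so E-series; the 4-jet and mu = 7 give E_7. Both have type E_7, hence right-equivalent.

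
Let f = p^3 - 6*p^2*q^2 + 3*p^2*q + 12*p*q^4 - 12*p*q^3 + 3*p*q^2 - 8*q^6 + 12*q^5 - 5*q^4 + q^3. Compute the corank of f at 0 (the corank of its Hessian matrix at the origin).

2

Hessian at 0 has rank 0.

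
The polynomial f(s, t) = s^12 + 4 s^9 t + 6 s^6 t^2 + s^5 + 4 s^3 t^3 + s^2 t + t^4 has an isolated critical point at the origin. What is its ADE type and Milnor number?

Type D_5, Milnor number mu = 5.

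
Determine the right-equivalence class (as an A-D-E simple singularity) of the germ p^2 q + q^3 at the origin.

The Hessian of f at 0 has rank 0. Corank 2; j^3 = q*(p^2 + q^2) splits into three distinct lines over C (the quadratic factor has nonzero discriminant), so D_4.

D_4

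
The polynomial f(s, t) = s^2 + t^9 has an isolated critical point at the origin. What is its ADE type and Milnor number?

Type A_{8}, Milnor number mu = 8.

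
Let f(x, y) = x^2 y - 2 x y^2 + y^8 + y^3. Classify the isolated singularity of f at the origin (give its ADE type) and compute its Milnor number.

Type D_9, Milnor number mu = 9.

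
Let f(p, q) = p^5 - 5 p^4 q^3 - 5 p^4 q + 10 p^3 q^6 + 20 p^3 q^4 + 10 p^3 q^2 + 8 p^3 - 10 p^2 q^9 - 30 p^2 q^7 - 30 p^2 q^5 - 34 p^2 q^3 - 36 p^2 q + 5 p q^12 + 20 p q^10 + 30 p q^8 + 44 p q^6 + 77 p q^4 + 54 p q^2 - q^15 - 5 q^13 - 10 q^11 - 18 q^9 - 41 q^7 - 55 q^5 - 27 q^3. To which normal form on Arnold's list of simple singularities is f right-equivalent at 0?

The Hessian of f at 0 is [[0, 0], [0, 0]] with rank 0, so corank 2. A Groebner basis of the Jacobian ideal J(f) in C{p,q} is {11*p^2/2 + p*q^3 - 33*p*q/2 + 99*q^2/8, 4*p^2 - 12*p*q + q^4 + 9*q^2, p^3 - 27*p*q^2/4 + 27*q^3/4, p^2*q - 3*p*q^2 + 9*q^3/4}; counting standard monomials gives mu = 8. Corank 2; j^3 = (2*p - 3*q)^3 is a perfect cube, so E-series; the 5-jet and mu = 8 give E_8.

E_{8}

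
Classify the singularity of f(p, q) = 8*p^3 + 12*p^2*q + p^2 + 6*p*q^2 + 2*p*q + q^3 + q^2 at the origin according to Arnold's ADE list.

A_{2}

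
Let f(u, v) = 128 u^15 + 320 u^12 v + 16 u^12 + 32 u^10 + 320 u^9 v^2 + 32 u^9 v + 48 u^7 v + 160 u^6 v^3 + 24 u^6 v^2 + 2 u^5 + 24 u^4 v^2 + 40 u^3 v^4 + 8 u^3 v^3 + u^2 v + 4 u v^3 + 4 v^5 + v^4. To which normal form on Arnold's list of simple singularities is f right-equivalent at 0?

D_5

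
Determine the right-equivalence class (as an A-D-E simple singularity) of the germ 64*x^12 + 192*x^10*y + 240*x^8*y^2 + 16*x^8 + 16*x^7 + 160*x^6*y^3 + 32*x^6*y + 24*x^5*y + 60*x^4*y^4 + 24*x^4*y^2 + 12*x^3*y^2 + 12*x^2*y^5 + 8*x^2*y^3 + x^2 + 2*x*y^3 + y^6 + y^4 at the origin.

A_{3}

The Hessian of f at 0 is [[2, 0], [0, 0]] with rank 1, so corank 1. A Groebner basis of the Jacobian ideal J(f) in C{x,y} is {y^3, x}; counting standard monomials gives mu = 3. Corank 1: A-series; mu = 3 gives A_3.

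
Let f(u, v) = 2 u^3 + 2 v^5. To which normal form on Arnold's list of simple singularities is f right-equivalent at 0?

The Hessian of f at 0 is [[0, 0], [0, 0]] with rank 0, so corank 2. A Groebner basis of the Jacobian ideal J(f) in C{u,v} is {v^4, u^2}; counting standard monomials gives mu = 8. Corank 2; j^3 = 2*u^3 is a perfect cube, so E-series; the 5-jet and mu = 8 give E_8.

E_8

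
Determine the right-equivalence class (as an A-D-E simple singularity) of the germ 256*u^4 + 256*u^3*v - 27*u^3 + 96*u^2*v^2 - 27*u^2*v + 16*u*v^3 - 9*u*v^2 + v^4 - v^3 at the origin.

E_6

The Hessian of f at 0 has rank 0. Corank 2; j^3 = -(3*u + v)^3 is a perfect cube, so E-series; the 4-jet and mu = 6 give E_6.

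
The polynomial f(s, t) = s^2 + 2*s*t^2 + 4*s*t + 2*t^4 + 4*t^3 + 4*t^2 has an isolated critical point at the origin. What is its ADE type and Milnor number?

The Hessian of f at 0 is [[2, 4], [4, 8]] with rank 1, so corank 1. A Groebner basis of the Jacobian ideal J(f) in C{s,t} is {s^2 + 4*s + 8*t, s*t - 2*s - 4*t, s + t^2 + 2*t}; counting standard monomials gives mu = 3. Corank 1: A-series; mu = 3 gives A_3.

Type A3, Milnor number mu = 3.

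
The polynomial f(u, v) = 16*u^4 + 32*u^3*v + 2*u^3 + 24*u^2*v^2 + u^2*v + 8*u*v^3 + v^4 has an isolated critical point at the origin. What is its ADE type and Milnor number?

Type D_5, Milnor number mu = 5.

The Hessian of f at 0 has rank 0. Corank 2; j^3 = u^2*(2*u + v) has shape L^2 M (L != M), so D-series; mu = 5 gives D_5.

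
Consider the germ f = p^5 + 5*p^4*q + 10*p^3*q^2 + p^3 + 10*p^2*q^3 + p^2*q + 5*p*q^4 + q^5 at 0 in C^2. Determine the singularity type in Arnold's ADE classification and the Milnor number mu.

Type D_6, Milnor number mu = 6.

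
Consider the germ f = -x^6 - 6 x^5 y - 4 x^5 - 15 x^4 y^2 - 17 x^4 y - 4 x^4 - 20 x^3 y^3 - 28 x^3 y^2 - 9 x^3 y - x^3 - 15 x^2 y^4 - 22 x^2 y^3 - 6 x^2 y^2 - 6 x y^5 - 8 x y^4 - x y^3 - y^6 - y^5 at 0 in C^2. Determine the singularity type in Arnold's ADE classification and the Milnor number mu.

The Hessian of f at 0 has rank 0. Corank 2; j^3 = -x^3 is a perfect cube, so E-series; the 4-jet and mu = 7 give E_7.

Type E_7, Milnor number mu = 7.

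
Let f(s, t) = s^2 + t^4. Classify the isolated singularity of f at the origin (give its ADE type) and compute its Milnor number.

Type A_3, Milnor number mu = 3.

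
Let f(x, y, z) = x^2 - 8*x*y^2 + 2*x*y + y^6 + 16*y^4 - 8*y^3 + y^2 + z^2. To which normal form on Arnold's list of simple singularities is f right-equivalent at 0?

The Hessian of f at 0 is [[2, 2, 0], [2, 2, 0], [0, 0, 2]] with rank 2, so corank 1. A Groebner basis of the Jacobian ideal J(f) in C{x,y,z} is {x^3 - 3*x^2/4 - 5*x*y/4 - x/8 - y/8, x^2*y + x^2/2 + 3*x*y/4 + x/16 + y/16, -x/4 + y^2 - y/4, z}; counting standard monomials gives mu = 5. Corank 1: A-series; mu = 5 gives A_5.

A_5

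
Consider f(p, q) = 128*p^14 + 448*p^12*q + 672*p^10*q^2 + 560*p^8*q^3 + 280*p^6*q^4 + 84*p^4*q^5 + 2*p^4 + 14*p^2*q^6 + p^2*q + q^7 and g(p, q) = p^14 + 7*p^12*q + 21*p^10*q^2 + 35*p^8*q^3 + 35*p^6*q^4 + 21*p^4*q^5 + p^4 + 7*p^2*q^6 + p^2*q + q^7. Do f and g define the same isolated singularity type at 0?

Yes.

The Hessian of f at 0 is [[0, 0], [0, 0]] with rank 0, so corank 2. A Groebner basis of the Jacobian ideal J(f) in C{p,q} is {p^2/7 + q^6, p^3, p*q}; counting standard monomials gives mu = 8. Corank 2; j^3 = p^2*q has shape L^2 M (L != M), so D-series; mu = 8 gives D_8. The Hessian of g at 0 is [[0, 0], [0, 0]] with rank 0, so corank 2. A Groebner basis of the Jacobian ideal J(g) in C{p,q} is {p^2/7 + q^6, p^3, p*q}; counting standard monomials gives mu = 8. Corank 2; j^3 = p^2*q has shape L^2 M (L != M), so D-series; mu = 8 gives D_8. Both have type D_8, hence right-equivalent.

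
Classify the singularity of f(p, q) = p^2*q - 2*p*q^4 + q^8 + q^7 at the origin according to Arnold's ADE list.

D_9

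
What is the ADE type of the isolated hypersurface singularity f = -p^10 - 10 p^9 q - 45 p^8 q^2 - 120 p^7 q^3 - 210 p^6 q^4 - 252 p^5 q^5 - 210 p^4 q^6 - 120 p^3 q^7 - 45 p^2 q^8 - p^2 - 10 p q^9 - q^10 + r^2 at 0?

The Hessian of f at 0 has rank 2. Corank 1: A-series; mu = 9 gives A_9.

A_9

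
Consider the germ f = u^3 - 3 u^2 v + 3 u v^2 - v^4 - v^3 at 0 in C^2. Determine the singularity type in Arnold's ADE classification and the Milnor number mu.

Type E_6, Milnor number mu = 6.

The Hessian of f at 0 is [[0, 0], [0, 0]] with rank 0, so corank 2. A Groebner basis of the Jacobian ideal J(f) in C{u,v} is {v^3, u^2 - 2*u*v + v^2}; counting standard monomials gives mu = 6. Corank 2; j^3 = (u - v)^3 is a perfect cube, so E-series; the 4-jet and mu = 6 give E_6.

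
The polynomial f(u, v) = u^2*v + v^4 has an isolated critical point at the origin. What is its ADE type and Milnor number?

Type D_5, Milnor number mu = 5.

The Hessian of f at 0 has rank 0. Corank 2; j^3 = u^2*v has shape L^2 M (L != M), so D-series; mu = 5 gives D_5.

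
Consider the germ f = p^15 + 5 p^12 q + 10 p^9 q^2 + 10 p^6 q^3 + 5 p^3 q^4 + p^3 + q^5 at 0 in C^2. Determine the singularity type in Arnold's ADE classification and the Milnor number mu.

Type E_{8}, Milnor number mu = 8.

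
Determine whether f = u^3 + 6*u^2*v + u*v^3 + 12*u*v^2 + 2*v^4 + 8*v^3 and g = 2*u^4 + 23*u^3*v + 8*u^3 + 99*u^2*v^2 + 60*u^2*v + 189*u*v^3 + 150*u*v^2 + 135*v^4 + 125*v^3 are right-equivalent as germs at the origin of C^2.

Yes.

The Hessian of f at 0 is [[0, 0], [0, 0]] with rank 0, so corank 2. A Groebner basis of the Jacobian ideal J(f) in C{u,v} is {u^3 + 6*u^2*v + 48*u^2 + 192*u*v + 192*v^2, -6*u^2 + u*v^2 - 24*u*v - 24*v^2, 3*u^2 + 12*u*v + v^3 + 12*v^2}; counting standard monomials gives mu = 7. Corank 2; j^3 = (u + 2*v)^3 is a perfect cube, so E-series; the 4-jet and mu = 7 give E_7. The Hessian of g at 0 is [[0, 0], [0, 0]] with rank 0, so corank 2. A Groebner basis of the Jacobian ideal J(g) in C{u,v} is {768*u^2 + 3840*u*v + v^4 + 8*v^3 + 4800*v^2, u^3 + 660*u^2 + 3300*u*v + 45*v^3/2 + 4125*v^2, u^2*v - 168*u^2 - 840*u*v - 8*v^3 - 1050*v^2, 32*u^2 + u*v^2 + 160*u*v + 17*v^3/6 + 200*v^2}; counting standard monomials gives mu = 7. Corank 2; j^3 = (2*u + 5*v)^3 is a perfect cube, so E-series; the 4-jet and mu = 7 give E_7. Both have type E_7, hence right-equivalent.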